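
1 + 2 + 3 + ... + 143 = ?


n(n+1)/2 = 143×144/2 = 20592/2 = 10296

Σk = 10296


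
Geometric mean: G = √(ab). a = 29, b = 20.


GM = √(29×20) = √580 = 24.0832

GM = 24.0832


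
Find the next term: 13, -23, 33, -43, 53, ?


Pattern: alternating sign, magnitude arithmetic (d=10)
Terms: 13, -23, 33, -43, 53
Next term = -63

Next term = -63


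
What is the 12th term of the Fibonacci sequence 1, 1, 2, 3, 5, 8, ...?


Fibonacci sequence: 1, 1, 2, 3, 5, 8, 13, 21, 34, 55, 89, ...
F(12) = 144

F(12) = 144


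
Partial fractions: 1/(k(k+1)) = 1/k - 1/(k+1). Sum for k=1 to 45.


1/(k(k+1)) = 1/k - 1/(k+1) (partial fractions)
Telescoping: Σ = 1 - 1/46 = 45/46

Sum = 45/46


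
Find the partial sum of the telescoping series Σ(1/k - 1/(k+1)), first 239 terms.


Telescoping: adjacent terms cancel.
= 1/1 - 1/240
= 1 - 1/240 = 239/240

Sum = 239/240


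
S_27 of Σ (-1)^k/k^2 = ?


S = -1 + 1/4 - 1/9 + 1/16 - 1/25 + 1/36 - 1/49 + 1/64 ± ...
= -0.8231
(Full series converges to -π²/12 ≈ -0.8225)

S_27 = -0.8231


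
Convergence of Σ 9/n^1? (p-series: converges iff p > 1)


p-series test: Σ c/n^p converges if p > 1, diverges if p ≤ 1 (constant c > 0 doesn't affect convergence).
p = 1
1 ≤ 1 → DIVERGES

Diverges (p = 1 ≤ 1)


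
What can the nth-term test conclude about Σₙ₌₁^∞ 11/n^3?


lim(n→∞) 11/n^3 = 0
lim aₙ = 0 → nth-term test is INCONCLUSIVE
(Need other tests; this is actually a convergent p-series with p=3 > 1)

Inconclusive (lim aₙ = 0; need another test)


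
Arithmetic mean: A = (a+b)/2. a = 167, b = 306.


AM = (167 + 306)/2 = 473/2 = 236.5

AM = 236.5


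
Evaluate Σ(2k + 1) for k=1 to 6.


Σ(2k+1) = 2·Σk + 1·n
= 2·21 + 1·6
= 42 + 6 = 48

Σ = 48


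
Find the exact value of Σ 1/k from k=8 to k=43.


Σₖ₌8^43 1/k = 1/8 + 1/9 + 1/10 + ... + 1/43
= 1504686277918583399/856326196254765600
≈ 1.7571

Sum = 1504686277918583399/856326196254765600 ≈ 1.7571


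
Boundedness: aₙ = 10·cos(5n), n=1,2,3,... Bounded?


For all n, -1 ≤ cos(5n) ≤ 1, so -10 ≤ 10·cos(5n) ≤ 10
Lower bound: -10, Upper bound: 10
The sequence IS bounded

Bounded (-10 ≤ aₙ ≤ 10)


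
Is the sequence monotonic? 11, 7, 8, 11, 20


Differences: -4, 1, 3, 9
Difference at position 2 is +1 (> 0) but position 1 is -4 (< 0) — sequence both rises and falls
→ NOT monotonic

Not monotonic


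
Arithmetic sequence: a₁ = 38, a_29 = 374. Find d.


d = (aₙ - a₁)/(n-1)
= (374 - 38)/(29-1)
= 336/28 = 12

d = 12


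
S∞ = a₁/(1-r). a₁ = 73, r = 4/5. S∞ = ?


S∞ = a₁/(1-r) = 73/(1 - 4/5)
= 73/(1/5)
= 365

S∞ = 365


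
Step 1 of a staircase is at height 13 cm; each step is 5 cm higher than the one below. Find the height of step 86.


aₙ = a₁ + (n-1)d
= 13 + (86-1)×5
= 13 + 425
= 438

a_86 = 438


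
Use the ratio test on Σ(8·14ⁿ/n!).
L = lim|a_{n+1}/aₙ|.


aₙ = 8·14^n/n!
a_{n+1}/aₙ = 14^(n+1)/(n+1)! × n!/14^n  (constant 8 cancels)
= 14/(n+1)
L = lim(n→∞) 14/(n+1) = 0
L < 1 → series CONVERGES

Converges (ratio test: L = 0 < 1)


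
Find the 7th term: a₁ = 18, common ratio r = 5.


aₙ = a₁·r^(n-1)
= 18×5^6
= 18×15625
= 281250

a_7 = 281250


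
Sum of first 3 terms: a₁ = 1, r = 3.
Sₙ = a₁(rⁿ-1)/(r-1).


Sₙ = 1×(3^3 - 1)/(3 - 1)
= 1×(27 - 1)/2
= 1×26/2
= 13

S_3 = 13


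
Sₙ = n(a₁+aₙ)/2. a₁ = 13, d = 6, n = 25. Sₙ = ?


aₙ = 13 + (25-1)×6 = 157
Sₙ = n(a₁+aₙ)/2 = 25×(13+157)/2
= 25×170/2 = 2125

S_25 = 2125


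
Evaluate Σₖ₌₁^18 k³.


n(n+1)/2 = 18×19/2 = 171
Σk³ = 171² = 29241

Σk³ = 29241


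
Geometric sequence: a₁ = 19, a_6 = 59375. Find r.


r^(n-1) = aₙ/a₁
r^5 = 59375/19 = 3125
r = 3125^(1/5)
= 5

r = 5


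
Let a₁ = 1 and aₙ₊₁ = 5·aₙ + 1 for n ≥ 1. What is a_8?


Computing step by step:
a_1 = 1
a_2 = 6
a_3 = 31
a_4 = 156
a_5 = 781
a_6 = 3906
a_7 = 19531
a_8 = 97656


a_8 = 97656


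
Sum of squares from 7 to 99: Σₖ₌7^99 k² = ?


Σₖ₌7^99 k² = Σₖ₌₁^99 k² − Σₖ₌₁^6 k²
= 99·100·199/6 − 6·7·13/6
= 328350 − 91 = 328259

Σk² = 328259


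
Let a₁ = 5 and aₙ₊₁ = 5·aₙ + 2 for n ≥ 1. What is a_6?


Computing step by step:
a_1 = 5
a_2 = 27
a_3 = 137
a_4 = 687
a_5 = 3437
a_6 = 17187


a_6 = 17187


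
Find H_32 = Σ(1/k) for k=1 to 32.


H_32 = 1/1 + 1/2 + 1/3 + ... + 1/32
= 586061125622639/144403552893600
≈ 4.0585

H_32 = 586061125622639/144403552893600 ≈ 4.0585


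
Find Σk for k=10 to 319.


Σₖ₌10^319 k = Σₖ₌₁^319 k − Σₖ₌₁^9 k
= 319·320/2 − 9·10/2
= 51040 − 45 = 50995

Σk = 50995


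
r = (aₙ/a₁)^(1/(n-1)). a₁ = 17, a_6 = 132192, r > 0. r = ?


r^(n-1) = aₙ/a₁
r^5 = 132192/17 = 7776
r = 7776^(1/5)
= 6

r = 6


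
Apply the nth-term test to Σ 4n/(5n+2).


lim(n→∞) 4n/(5n+2) = 4/5 = 4/5  (divide numerator and denominator by n)
lim aₙ = 4/5 ≠ 0 → series DIVERGES

Diverges (lim aₙ = 4/5 ≠ 0)


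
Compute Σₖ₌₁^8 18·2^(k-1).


Sₙ = 18×(2^8 - 1)/(2 - 1)
= 18×(256 - 1)/1
= 18×255/1
= 4590

S_8 = 4590


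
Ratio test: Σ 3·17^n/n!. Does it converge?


aₙ = 3·17^n/n!
a_{n+1}/aₙ = 17^(n+1)/(n+1)! × n!/17^n  (constant 3 cancels)
= 17/(n+1)
L = lim(n→∞) 17/(n+1) = 0
L < 1 → series CONVERGES

Converges (ratio test: L = 0 < 1)


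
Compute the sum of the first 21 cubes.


n(n+1)/2 = 21×22/2 = 231
Σk³ = 231² = 53361

Σk³ = 53361


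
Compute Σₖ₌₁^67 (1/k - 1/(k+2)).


Telescoping with gap 2: two head and two tail terms survive.
= (1 + 1/2) - (1/68 + 1/69)
= 3/2 - 1/68 - 1/69 = 6901/4692

Sum = 6901/4692


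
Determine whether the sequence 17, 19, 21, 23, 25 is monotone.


Differences: 2, 2, 2, 2
All differences > 0 → strictly INCREASING

Monotonically increasing


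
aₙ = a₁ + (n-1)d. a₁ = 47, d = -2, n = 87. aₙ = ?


aₙ = a₁ + (n-1)d
= 47 + (87-1)×-2
= 47 - 172
= -125

a_87 = -125


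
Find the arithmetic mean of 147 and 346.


AM = (147 + 346)/2 = 493/2 = 246.5

AM = 246.5


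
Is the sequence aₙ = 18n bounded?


aₙ = 18n → as n→∞, aₙ→∞
No finite upper bound exists
The sequence is UNBOUNDED

Unbounded (aₙ → ∞ as n → ∞)


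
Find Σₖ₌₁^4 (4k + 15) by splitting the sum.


Σ(4k+15) = 4·Σk + 15·n
= 4·10 + 15·4
= 40 + 60 = 100

Σ = 100


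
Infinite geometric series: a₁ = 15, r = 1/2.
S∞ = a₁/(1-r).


S∞ = a₁/(1-r) = 15/(1 - 1/2)
= 15/(1/2)
= 30

S∞ = 30


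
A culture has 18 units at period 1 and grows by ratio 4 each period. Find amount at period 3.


aₙ = a₁·r^(n-1)
= 18×4^2
= 18×16
= 288

a_3 = 288


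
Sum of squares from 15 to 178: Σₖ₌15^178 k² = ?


Σₖ₌15^178 k² = Σₖ₌₁^178 k² − Σₖ₌₁^14 k²
= 178·179·357/6 − 14·15·29/6
= 1895789 − 1015 = 1894774

Σk² = 1894774


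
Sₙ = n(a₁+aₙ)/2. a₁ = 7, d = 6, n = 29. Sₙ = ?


aₙ = 7 + (29-1)×6 = 175
Sₙ = n(a₁+aₙ)/2 = 29×(7+175)/2
= 29×182/2 = 2639

S_29 = 2639


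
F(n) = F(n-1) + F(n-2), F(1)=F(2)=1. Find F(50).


Fibonacci sequence: 1, 1, 2, 3, 5, 8, 13, 21, 34, 55, 89, ...
F(50) = 12586269025

F(50) = 12586269025


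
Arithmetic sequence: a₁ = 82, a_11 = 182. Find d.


d = (aₙ - a₁)/(n-1)
= (182 - 82)/(11-1)
= 100/10 = 10

d = 10


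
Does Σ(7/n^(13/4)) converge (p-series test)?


p-series test: Σ c/n^p converges if p > 1, diverges if p ≤ 1 (constant c > 0 doesn't affect convergence).
p = 13/4
13/4 > 1 → CONVERGES

Converges (p = 13/4 > 1)


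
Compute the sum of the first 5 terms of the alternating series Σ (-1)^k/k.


S = -1 + 1/2 - 1/3 + 1/4 - 1/5
= -0.7833
(Full series converges to -ln(2) ≈ -0.6931)

S_5 = -0.7833


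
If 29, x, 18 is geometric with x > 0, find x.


GM = √(29×18) = √522 = 22.8473

GM = 22.8473


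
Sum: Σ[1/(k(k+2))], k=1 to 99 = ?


1/(k(k+2)) = (1/2)·(1/k - 1/(k+2)) (partial fractions)
Telescoping: Σ = (1/2)·(1 + 1/2 - 1/100 - 1/101) = 14949/20200

Sum = 14949/20200


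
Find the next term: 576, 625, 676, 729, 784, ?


Pattern: perfect squares: n²
Terms: 576, 625, 676, 729, 784
Next term = 841

Next term = 841


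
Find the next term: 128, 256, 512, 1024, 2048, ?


Pattern: powers of 2: 2ⁿ
Terms: 128, 256, 512, 1024, 2048
Next term = 4096

Next term = 4096


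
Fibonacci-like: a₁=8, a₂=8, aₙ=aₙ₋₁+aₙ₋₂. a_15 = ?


Computing iteratively: 8, 8, 16, 24, 40, 64, 104, 168, 272, 440, 712, 1152, ...
a_15 = 4880

a_15 = 4880


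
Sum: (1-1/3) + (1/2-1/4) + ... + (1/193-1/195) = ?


Telescoping with gap 2: two head and two tail terms survive.
= (1 + 1/2) - (1/194 + 1/195)
= 3/2 - 1/194 - 1/195 = 28178/18915

Sum = 28178/18915


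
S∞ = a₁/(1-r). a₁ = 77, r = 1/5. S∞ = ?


S∞ = a₁/(1-r) = 77/(1 - 1/5)
= 77/(4/5)
= 385/4

S∞ = 385/4


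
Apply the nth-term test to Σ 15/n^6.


lim(n→∞) 15/n^6 = 0
lim aₙ = 0 → nth-term test is INCONCLUSIVE
(Need other tests; this is actually a convergent p-series with p=6 > 1)

Inconclusive (lim aₙ = 0; need another test)


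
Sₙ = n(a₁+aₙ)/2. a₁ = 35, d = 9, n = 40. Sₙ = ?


aₙ = 35 + (40-1)×9 = 386
Sₙ = n(a₁+aₙ)/2 = 40×(35+386)/2
= 40×421/2 = 8420

S_40 = 8420


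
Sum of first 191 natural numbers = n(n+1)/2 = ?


n(n+1)/2 = 191×192/2 = 36672/2 = 18336

Σk = 18336


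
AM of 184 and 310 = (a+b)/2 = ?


AM = (184 + 310)/2 = 494/2 = 247

AM = 247


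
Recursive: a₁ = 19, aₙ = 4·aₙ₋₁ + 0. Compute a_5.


Computing step by step:
a_1 = 19
a_2 = 76
a_3 = 304
a_4 = 1216
a_5 = 4864


a_5 = 4864


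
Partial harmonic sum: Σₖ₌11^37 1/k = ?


Σₖ₌11^37 1/k = 1/11 + 1/12 + 1/13 + ... + 1/37
= 88305332259139/69388720221600
≈ 1.2726

Sum = 88305332259139/69388720221600 ≈ 1.2726


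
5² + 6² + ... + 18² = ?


Σₖ₌5^18 k² = Σₖ₌₁^18 k² − Σₖ₌₁^4 k²
= 18·19·37/6 − 4·5·9/6
= 2109 − 30 = 2079

Σk² = 2079


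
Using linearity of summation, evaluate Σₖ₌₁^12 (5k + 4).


Σ(5k+4) = 5·Σk + 4·n
= 5·78 + 4·12
= 390 + 48 = 438

Σ = 438


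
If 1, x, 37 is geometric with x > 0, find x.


GM = √(1×37) = √37 = 6.0828

GM = 6.0828


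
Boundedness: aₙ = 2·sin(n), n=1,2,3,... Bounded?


For all n, -1 ≤ sin(n) ≤ 1, so -2 ≤ 2·sin(n) ≤ 2
Lower bound: -2, Upper bound: 2
The sequence IS bounded

Bounded (-2 ≤ aₙ ≤ 2)


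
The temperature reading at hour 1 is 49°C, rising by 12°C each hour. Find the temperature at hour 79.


aₙ = a₁ + (n-1)d
= 49 + (79-1)×12
= 49 + 936
= 985

a_79 = 985


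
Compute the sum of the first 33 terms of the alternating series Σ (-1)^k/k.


S = -1 + 1/2 - 1/3 + 1/4 - 1/5 + 1/6 - 1/7 + 1/8 ± ...
= -0.7081
(Full series converges to -ln(2) ≈ -0.6931)

S_33 = -0.7081


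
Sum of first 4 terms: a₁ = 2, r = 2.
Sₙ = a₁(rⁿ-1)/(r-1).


Sₙ = 2×(2^4 - 1)/(2 - 1)
= 2×(16 - 1)/1
= 2×15/1
= 30

S_4 = 30


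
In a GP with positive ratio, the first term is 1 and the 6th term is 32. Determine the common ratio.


r^(n-1) = aₙ/a₁
r^5 = 32/1 = 32
r = 32^(1/5)
= 2

r = 2


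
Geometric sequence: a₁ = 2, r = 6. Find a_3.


aₙ = a₁·r^(n-1)
= 2×6^2
= 2×36
= 72

a_3 = 72


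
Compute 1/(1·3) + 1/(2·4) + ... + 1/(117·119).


1/(k(k+2)) = (1/2)·(1/k - 1/(k+2)) (partial fractions)
Telescoping: Σ = (1/2)·(1 + 1/2 - 1/118 - 1/119) = 10413/14042

Sum = 10413/14042


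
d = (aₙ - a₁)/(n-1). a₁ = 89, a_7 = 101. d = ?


d = (aₙ - a₁)/(n-1)
= (101 - 89)/(7-1)
= 12/6 = 2

d = 2


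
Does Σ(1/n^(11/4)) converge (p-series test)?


p-series test: Σ c/n^p converges if p > 1, diverges if p ≤ 1 (constant c > 0 doesn't affect convergence).
p = 11/4
11/4 > 1 → CONVERGES

Converges (p = 11/4 > 1)


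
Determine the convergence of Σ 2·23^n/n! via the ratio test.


aₙ = 2·23^n/n!
a_{n+1}/aₙ = 23^(n+1)/(n+1)! × n!/23^n  (constant 2 cancels)
= 23/(n+1)
L = lim(n→∞) 23/(n+1) = 0
L < 1 → series CONVERGES

Converges (ratio test: L = 0 < 1)


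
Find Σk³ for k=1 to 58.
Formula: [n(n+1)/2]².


n(n+1)/2 = 58×59/2 = 1711
Σk³ = 1711² = 2927521

Σk³ = 2927521


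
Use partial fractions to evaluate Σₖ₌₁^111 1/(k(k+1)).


1/(k(k+1)) = 1/k - 1/(k+1) (partial fractions)
Telescoping: Σ = 1 - 1/112 = 111/112

Sum = 111/112


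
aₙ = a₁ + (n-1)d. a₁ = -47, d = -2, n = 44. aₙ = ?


aₙ = a₁ + (n-1)d
= -47 + (44-1)×-2
= -47 - 86
= -133

a_44 = -133


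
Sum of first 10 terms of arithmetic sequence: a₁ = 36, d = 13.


aₙ = 36 + (10-1)×13 = 153
Sₙ = n(a₁+aₙ)/2 = 10×(36+153)/2
= 10×189/2 = 945

S_10 = 945


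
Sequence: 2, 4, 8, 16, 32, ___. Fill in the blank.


Pattern: geometric (r=2)
Terms: 2, 4, 8, 16, 32
Next term = 64

Next term = 64


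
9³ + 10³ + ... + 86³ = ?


Σₖ₌9^86 k³ = [86·87/2]² − [8·9/2]²
= 13995081 − 1296 = 13993785

Σk³ = 13993785


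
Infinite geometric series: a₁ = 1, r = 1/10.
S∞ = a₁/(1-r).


S∞ = a₁/(1-r) = 1/(1 - 1/10)
= 1/(9/10)
= 10/9

S∞ = 10/9


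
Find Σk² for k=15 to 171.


Σₖ₌15^171 k² = Σₖ₌₁^171 k² − Σₖ₌₁^14 k²
= 171·172·343/6 − 14·15·29/6
= 1681386 − 1015 = 1680371

Σk² = 1680371


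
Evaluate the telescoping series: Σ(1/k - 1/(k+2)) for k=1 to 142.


Telescoping with gap 2: two head and two tail terms survive.
= (1 + 1/2) - (1/143 + 1/144)
= 3/2 - 1/143 - 1/144 = 30601/20592

Sum = 30601/20592


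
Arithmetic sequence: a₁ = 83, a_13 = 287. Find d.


d = (aₙ - a₁)/(n-1)
= (287 - 83)/(13-1)
= 204/12 = 17

d = 17


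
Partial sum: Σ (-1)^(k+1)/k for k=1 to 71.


S = 1 - 1/2 + 1/3 - 1/4 + 1/5 - 1/6 + 1/7 - 1/8 ± ...
= 0.7001
(Full series converges to +ln(2) ≈ +0.6931)

S_71 = 0.7001


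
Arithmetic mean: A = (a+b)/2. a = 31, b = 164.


AM = (31 + 164)/2 = 195/2 = 97.5

AM = 97.5


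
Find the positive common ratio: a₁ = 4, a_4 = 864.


r^(n-1) = aₙ/a₁
r^3 = 864/4 = 216
r = 216^(1/3)
= 6

r = 6


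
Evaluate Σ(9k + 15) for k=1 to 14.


Σ(9k+15) = 9·Σk + 15·n
= 9·105 + 15·14
= 945 + 210 = 1155

Σ = 1155


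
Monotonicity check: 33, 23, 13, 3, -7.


Differences: -10, -10, -10, -10
All differences < 0 → strictly DECREASING

Monotonically decreasing


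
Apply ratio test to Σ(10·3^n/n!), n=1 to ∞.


aₙ = 10·3^n/n!
a_{n+1}/aₙ = 3^(n+1)/(n+1)! × n!/3^n  (constant 10 cancels)
= 3/(n+1)
L = lim(n→∞) 3/(n+1) = 0
L < 1 → series CONVERGES

Converges (ratio test: L = 0 < 1)


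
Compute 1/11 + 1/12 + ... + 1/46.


Σₖ₌11^46 1/k = 1/11 + 1/12 + 1/13 + ... + 1/46
= 14013700200836821609/9419588158802421600
≈ 1.4877

Sum = 14013700200836821609/9419588158802421600 ≈ 1.4877


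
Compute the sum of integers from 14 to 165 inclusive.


Σₖ₌14^165 k = Σₖ₌₁^165 k − Σₖ₌₁^13 k
= 165·166/2 − 13·14/2
= 13695 − 91 = 13604

Σk = 13604


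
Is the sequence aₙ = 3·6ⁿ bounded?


aₙ = 3·6ⁿ → as n→∞, aₙ→∞ (since base 6 > 1)
No finite upper bound exists
The sequence is UNBOUNDED

Unbounded (aₙ → ∞ as n → ∞)


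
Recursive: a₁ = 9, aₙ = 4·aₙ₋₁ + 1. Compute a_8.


Computing step by step:
a_1 = 9
a_2 = 37
a_3 = 149
a_4 = 597
a_5 = 2389
a_6 = 9557
a_7 = 38229
a_8 = 152917


a_8 = 152917


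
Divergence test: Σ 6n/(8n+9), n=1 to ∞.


lim(n→∞) 6n/(8n+9) = 6/8 = 3/4  (divide numerator and denominator by n)
lim aₙ = 3/4 ≠ 0 → series DIVERGES

Diverges (lim aₙ = 3/4 ≠ 0)


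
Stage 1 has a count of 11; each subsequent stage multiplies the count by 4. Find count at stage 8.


aₙ = a₁·r^(n-1)
= 11×4^7
= 11×16384
= 180224

a_8 = 180224


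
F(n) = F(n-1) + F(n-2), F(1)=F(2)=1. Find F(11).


Fibonacci sequence: 1, 1, 2, 3, 5, 8, 13, 21, 34, 55, 89
F(11) = 89

F(11) = 89


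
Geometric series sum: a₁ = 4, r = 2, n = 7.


Sₙ = 4×(2^7 - 1)/(2 - 1)
= 4×(128 - 1)/1
= 4×127/1
= 508

S_7 = 508


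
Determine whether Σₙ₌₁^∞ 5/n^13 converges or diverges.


p-series test: Σ c/n^p converges if p > 1, diverges if p ≤ 1 (constant c > 0 doesn't affect convergence).
p = 13
13 > 1 → CONVERGES

Converges (p = 13 > 1)


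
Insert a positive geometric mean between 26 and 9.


GM = √(26×9) = √234 = 15.2971

GM = 15.2971


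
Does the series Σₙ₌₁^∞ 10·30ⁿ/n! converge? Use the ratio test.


aₙ = 10·30^n/n!
a_{n+1}/aₙ = 30^(n+1)/(n+1)! × n!/30^n  (constant 10 cancels)
= 30/(n+1)
L = lim(n→∞) 30/(n+1) = 0
L < 1 → series CONVERGES

Converges (ratio test: L = 0 < 1)


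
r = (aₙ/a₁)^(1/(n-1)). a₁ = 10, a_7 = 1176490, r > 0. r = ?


r^(n-1) = aₙ/a₁
r^6 = 1176490/10 = 117649
r = 117649^(1/6)
= ±7; taking r > 0 gives r = 7

r = 7


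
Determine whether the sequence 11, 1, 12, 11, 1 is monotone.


Differences: -10, 11, -1, -10
Difference at position 2 is +11 (> 0) but position 1 is -10 (< 0) — sequence both rises and falls
→ NOT monotonic

Not monotonic


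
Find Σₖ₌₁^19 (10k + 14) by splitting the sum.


Σ(10k+14) = 10·Σk + 14·n
= 10·190 + 14·19
= 1900 + 266 = 2166

Σ = 2166


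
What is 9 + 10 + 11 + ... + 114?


Σₖ₌9^114 k = Σₖ₌₁^114 k − Σₖ₌₁^8 k
= 114·115/2 − 8·9/2
= 6555 − 36 = 6519

Σk = 6519


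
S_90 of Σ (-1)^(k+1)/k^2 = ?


S = 1 - 1/4 + 1/9 - 1/16 + 1/25 - 1/36 + 1/49 - 1/64 ± ...
= 0.8224
(Full series converges to +π²/12 ≈ +0.8225)

S_90 = 0.8224


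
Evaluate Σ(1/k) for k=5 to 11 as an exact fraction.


Σₖ₌5^11 1/k = 1/5 + 1/6 + 1/7 + 1/8 + 1/9 + 1/10 + 1/11
= 25961/27720
≈ 0.9365

Sum = 25961/27720 ≈ 0.9365


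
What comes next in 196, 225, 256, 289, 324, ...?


Pattern: perfect squares: n²
Terms: 196, 225, 256, 289, 324
Next term = 361

Next term = 361


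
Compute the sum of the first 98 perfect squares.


n = 98
n(n+1)(2n+1)/6 = 98×99×197/6
= 1911294/6 = 318549

Σk² = 318549


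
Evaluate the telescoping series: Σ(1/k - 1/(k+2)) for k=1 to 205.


Telescoping with gap 2: two head and two tail terms survive.
= (1 + 1/2) - (1/206 + 1/207)
= 3/2 - 1/206 - 1/207 = 31775/21321

Sum = 31775/21321


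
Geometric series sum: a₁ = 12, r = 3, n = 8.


Sₙ = 12×(3^8 - 1)/(3 - 1)
= 12×(6561 - 1)/2
= 12×6560/2
= 39360

S_8 = 39360


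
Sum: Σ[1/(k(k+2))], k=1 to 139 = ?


1/(k(k+2)) = (1/2)·(1/k - 1/(k+2)) (partial fractions)
Telescoping: Σ = (1/2)·(1 + 1/2 - 1/140 - 1/141) = 29329/39480

Sum = 29329/39480


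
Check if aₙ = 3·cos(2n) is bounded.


For all n, -1 ≤ cos(2n) ≤ 1, so -3 ≤ 3·cos(2n) ≤ 3
Lower bound: -3, Upper bound: 3
The sequence IS bounded

Bounded (-3 ≤ aₙ ≤ 3)


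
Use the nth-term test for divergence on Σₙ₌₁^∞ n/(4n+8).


lim(n→∞) n/(4n+8) = 1/4 = 1/4  (divide numerator and denominator by n)
lim aₙ = 1/4 ≠ 0 → series DIVERGES

Diverges (lim aₙ = 1/4 ≠ 0)


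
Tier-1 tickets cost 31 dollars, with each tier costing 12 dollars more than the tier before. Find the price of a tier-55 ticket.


aₙ = a₁ + (n-1)d
= 31 + (55-1)×12
= 31 + 648
= 679

a_55 = 679


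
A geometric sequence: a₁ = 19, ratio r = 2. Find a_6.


aₙ = a₁·r^(n-1)
= 19×2^5
= 19×32
= 608

a_6 = 608


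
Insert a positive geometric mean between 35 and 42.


GM = √(35×42) = √1470 = 38.3406

GM = 38.3406


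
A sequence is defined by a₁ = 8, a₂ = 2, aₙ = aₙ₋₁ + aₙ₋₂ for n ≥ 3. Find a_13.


Computing iteratively: 8, 2, 10, 12, 22, 34, 56, 90, 146, 236, 382, 618, ...
a_13 = 1000

a_13 = 1000


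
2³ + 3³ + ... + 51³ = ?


Σₖ₌2^51 k³ = [51·52/2]² − [1·2/2]²
= 1758276 − 1 = 1758275

Σk³ = 1758275


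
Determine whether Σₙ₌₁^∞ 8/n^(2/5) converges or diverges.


p-series test: Σ c/n^p converges if p > 1, diverges if p ≤ 1 (constant c > 0 doesn't affect convergence).
p = 2/5
2/5 ≤ 1 → DIVERGES

Diverges (p = 2/5 ≤ 1)


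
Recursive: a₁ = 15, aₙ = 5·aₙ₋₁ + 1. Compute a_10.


Computing step by step:
a_1 = 15
a_2 = 76
a_3 = 381
a_4 = 1906
a_5 = 9531
a_6 = 47656
a_7 = 238281
a_8 = 1191406
a_9 = 5957031
a_10 = 29785156


a_10 = 29785156


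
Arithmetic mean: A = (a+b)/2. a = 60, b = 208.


AM = (60 + 208)/2 = 268/2 = 134

AM = 134


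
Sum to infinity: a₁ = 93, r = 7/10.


S∞ = a₁/(1-r) = 93/(1 - 7/10)
= 93/(3/10)
= 310

S∞ = 310


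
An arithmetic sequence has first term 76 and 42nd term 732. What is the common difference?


d = (aₙ - a₁)/(n-1)
= (732 - 76)/(42-1)
= 656/41 = 16

d = 16


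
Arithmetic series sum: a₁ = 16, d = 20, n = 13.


aₙ = 16 + (13-1)×20 = 256
Sₙ = n(a₁+aₙ)/2 = 13×(16+256)/2
= 13×272/2 = 1768

S_13 = 1768


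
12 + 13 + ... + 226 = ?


Σₖ₌12^226 k = Σₖ₌₁^226 k − Σₖ₌₁^11 k
= 226·227/2 − 11·12/2
= 25651 − 66 = 25585

Σk = 25585


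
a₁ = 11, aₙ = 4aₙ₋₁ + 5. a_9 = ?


Computing step by step:
a_1 = 11
a_2 = 49
a_3 = 201
a_4 = 809
a_5 = 3241
a_6 = 12969
a_7 = 51881
a_8 = 207529
a_9 = 830121


a_9 = 830121


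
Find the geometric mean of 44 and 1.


GM = √(44×1) = √44 = 6.6332

GM = 6.6332


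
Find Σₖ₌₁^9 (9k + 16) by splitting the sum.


Σ(9k+16) = 9·Σk + 16·n
= 9·45 + 16·9
= 405 + 144 = 549

Σ = 549


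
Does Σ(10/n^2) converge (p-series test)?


p-series test: Σ c/n^p converges if p > 1, diverges if p ≤ 1 (constant c > 0 doesn't affect convergence).
p = 2
2 > 1 → CONVERGES

Converges (p = 2 > 1)


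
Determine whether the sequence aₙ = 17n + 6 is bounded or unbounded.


aₙ = 17n + 6 → as n→∞, aₙ→∞
No finite upper bound exists
The sequence is UNBOUNDED

Unbounded (aₙ → ∞ as n → ∞)


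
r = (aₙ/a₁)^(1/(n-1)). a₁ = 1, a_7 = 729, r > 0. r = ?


r^(n-1) = aₙ/a₁
r^6 = 729/1 = 729
r = 729^(1/6)
= ±3; taking r > 0 gives r = 3

r = 3


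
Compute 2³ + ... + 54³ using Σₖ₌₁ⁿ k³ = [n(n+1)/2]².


Σₖ₌2^54 k³ = [54·55/2]² − [1·2/2]²
= 2205225 − 1 = 2205224

Σk³ = 2205224


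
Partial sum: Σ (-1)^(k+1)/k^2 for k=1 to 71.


S = 1 - 1/4 + 1/9 - 1/16 + 1/25 - 1/36 + 1/49 - 1/64 ± ...
= 0.8226
(Full series converges to +π²/12 ≈ +0.8225)

S_71 = 0.8226


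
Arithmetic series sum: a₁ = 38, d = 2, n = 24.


aₙ = 38 + (24-1)×2 = 84
Sₙ = n(a₁+aₙ)/2 = 24×(38+84)/2
= 24×122/2 = 1464

S_24 = 1464


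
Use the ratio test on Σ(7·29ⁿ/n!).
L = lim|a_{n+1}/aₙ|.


aₙ = 7·29^n/n!
a_{n+1}/aₙ = 29^(n+1)/(n+1)! × n!/29^n  (constant 7 cancels)
= 29/(n+1)
L = lim(n→∞) 29/(n+1) = 0
L < 1 → series CONVERGES

Converges (ratio test: L = 0 < 1)


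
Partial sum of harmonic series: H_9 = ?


H_9 = 1/1 + 1/2 + 1/3 + 1/4 + 1/5 + 1/6 + 1/7 + 1/8 + 1/9
= 7129/2520
≈ 2.829

H_9 = 7129/2520 ≈ 2.829


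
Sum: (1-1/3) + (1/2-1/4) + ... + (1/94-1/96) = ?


Telescoping with gap 2: two head and two tail terms survive.
= (1 + 1/2) - (1/95 + 1/96)
= 3/2 - 1/95 - 1/96 = 13489/9120

Sum = 13489/9120


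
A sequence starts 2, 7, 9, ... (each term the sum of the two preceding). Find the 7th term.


Computing iteratively: 2, 7, 9, 16, 25, 41, 66
a_7 = 66

a_7 = 66


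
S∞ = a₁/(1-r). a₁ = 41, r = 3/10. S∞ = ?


S∞ = a₁/(1-r) = 41/(1 - 3/10)
= 41/(7/10)
= 410/7

S∞ = 410/7


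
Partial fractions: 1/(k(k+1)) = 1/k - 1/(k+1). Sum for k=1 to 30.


1/(k(k+1)) = 1/k - 1/(k+1) (partial fractions)
Telescoping: Σ = 1 - 1/31 = 30/31

Sum = 30/31


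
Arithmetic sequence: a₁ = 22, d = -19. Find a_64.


aₙ = a₁ + (n-1)d
= 22 + (64-1)×-19
= 22 - 1197
= -1175

a_64 = -1175


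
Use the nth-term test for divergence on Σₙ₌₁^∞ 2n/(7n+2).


lim(n→∞) 2n/(7n+2) = 2/7 = 2/7  (divide numerator and denominator by n)
lim aₙ = 2/7 ≠ 0 → series DIVERGES

Diverges (lim aₙ = 2/7 ≠ 0)


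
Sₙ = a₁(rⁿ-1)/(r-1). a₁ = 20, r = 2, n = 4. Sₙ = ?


Sₙ = 20×(2^4 - 1)/(2 - 1)
= 20×(16 - 1)/1
= 20×15/1
= 300

S_4 = 300


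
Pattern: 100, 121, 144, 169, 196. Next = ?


Pattern: perfect squares: n²
Terms: 100, 121, 144, 169, 196
Next term = 225

Next term = 225


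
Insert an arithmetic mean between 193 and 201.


AM = (193 + 201)/2 = 394/2 = 197

AM = 197


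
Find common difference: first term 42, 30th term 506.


d = (aₙ - a₁)/(n-1)
= (506 - 42)/(30-1)
= 464/29 = 16

d = 16


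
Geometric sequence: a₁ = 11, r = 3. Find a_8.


aₙ = a₁·r^(n-1)
= 11×3^7
= 11×2187
= 24057

a_8 = 24057


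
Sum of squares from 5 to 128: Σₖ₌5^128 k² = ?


Σₖ₌5^128 k² = Σₖ₌₁^128 k² − Σₖ₌₁^4 k²
= 128·129·257/6 − 4·5·9/6
= 707264 − 30 = 707234

Σk² = 707234


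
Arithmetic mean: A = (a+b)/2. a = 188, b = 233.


AM = (188 + 233)/2 = 421/2 = 210.5

AM = 210.5


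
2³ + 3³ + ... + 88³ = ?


Σₖ₌2^88 k³ = [88·89/2]² − [1·2/2]²
= 15335056 − 1 = 15335055

Σk³ = 15335055


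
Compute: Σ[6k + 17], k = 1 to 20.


Σ(6k+17) = 6·Σk + 17·n
= 6·210 + 17·20
= 1260 + 340 = 1600

Σ = 1600


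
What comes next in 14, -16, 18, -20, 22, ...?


Pattern: alternating sign, magnitude arithmetic (d=2)
Terms: 14, -16, 18, -20, 22
Next term = -24

Next term = -24


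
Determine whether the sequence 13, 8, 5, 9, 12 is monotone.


Differences: -5, -3, 4, 3
Difference at position 3 is +4 (> 0) but position 1 is -5 (< 0) — sequence both rises and falls
→ NOT monotonic

Not monotonic


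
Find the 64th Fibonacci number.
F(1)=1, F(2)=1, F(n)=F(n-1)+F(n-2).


Fibonacci sequence: 1, 1, 2, 3, 5, 8, 13, 21, 34, 55, 89, ...
F(64) = 10610209857723

F(64) = 10610209857723


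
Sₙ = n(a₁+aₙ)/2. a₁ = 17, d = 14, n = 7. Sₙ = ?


aₙ = 17 + (7-1)×14 = 101
Sₙ = n(a₁+aₙ)/2 = 7×(17+101)/2
= 7×118/2 = 413

S_7 = 413


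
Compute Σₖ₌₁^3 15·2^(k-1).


Sₙ = 15×(2^3 - 1)/(2 - 1)
= 15×(8 - 1)/1
= 15×7/1
= 105

S_3 = 105


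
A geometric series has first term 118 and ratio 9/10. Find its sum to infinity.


S∞ = a₁/(1-r) = 118/(1 - 9/10)
= 118/(1/10)
= 1180

S∞ = 1180


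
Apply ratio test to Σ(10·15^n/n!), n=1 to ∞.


aₙ = 10·15^n/n!
a_{n+1}/aₙ = 15^(n+1)/(n+1)! × n!/15^n  (constant 10 cancels)
= 15/(n+1)
L = lim(n→∞) 15/(n+1) = 0
L < 1 → series CONVERGES

Converges (ratio test: L = 0 < 1)


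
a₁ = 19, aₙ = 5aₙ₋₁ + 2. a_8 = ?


Computing step by step:
a_1 = 19
a_2 = 97
a_3 = 487
a_4 = 2437
a_5 = 12187
a_6 = 60937
a_7 = 304687
a_8 = 1523437


a_8 = 1523437


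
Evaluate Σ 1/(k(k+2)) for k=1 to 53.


1/(k(k+2)) = (1/2)·(1/k - 1/(k+2)) (partial fractions)
Telescoping: Σ = (1/2)·(1 + 1/2 - 1/54 - 1/55) = 2173/2970

Sum = 2173/2970


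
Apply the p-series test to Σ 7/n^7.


p-series test: Σ c/n^p converges if p > 1, diverges if p ≤ 1 (constant c > 0 doesn't affect convergence).
p = 7
7 > 1 → CONVERGES

Converges (p = 7 > 1)


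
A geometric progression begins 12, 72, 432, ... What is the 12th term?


aₙ = a₁·r^(n-1)
= 12×6^11
= 12×362797056
= 4353564672

a_12 = 4353564672


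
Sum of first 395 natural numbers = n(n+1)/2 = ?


n(n+1)/2 = 395×396/2 = 156420/2 = 78210

Σk = 78210


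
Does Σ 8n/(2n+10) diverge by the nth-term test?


lim(n→∞) 8n/(2n+10) = 8/2 = 4  (divide numerator and denominator by n)
lim aₙ = 4 ≠ 0 → series DIVERGES

Diverges (lim aₙ = 4 ≠ 0)


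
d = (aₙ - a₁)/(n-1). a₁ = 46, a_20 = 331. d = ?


d = (aₙ - a₁)/(n-1)
= (331 - 46)/(20-1)
= 285/19 = 15

d = 15


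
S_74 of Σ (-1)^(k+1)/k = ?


S = 1 - 1/2 + 1/3 - 1/4 + 1/5 - 1/6 + 1/7 - 1/8 ± ...
= 0.6864
(Full series converges to +ln(2) ≈ +0.6931)

S_74 = 0.6864


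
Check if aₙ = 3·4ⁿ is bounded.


aₙ = 3·4ⁿ → as n→∞, aₙ→∞ (since base 4 > 1)
No finite upper bound exists
The sequence is UNBOUNDED

Unbounded (aₙ → ∞ as n → ∞)


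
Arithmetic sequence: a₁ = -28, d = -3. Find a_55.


aₙ = a₁ + (n-1)d
= -28 + (55-1)×-3
= -28 - 162
= -190

a_55 = -190


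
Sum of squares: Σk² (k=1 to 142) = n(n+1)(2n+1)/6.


n = 142
n(n+1)(2n+1)/6 = 142×143×285/6
= 5787210/6 = 964535

Σk² = 964535


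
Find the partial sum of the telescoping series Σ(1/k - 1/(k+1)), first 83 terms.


Telescoping: adjacent terms cancel.
= 1/1 - 1/84
= 1 - 1/84 = 83/84

Sum = 83/84


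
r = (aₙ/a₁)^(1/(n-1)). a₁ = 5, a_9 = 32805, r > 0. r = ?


r^(n-1) = aₙ/a₁
r^8 = 32805/5 = 6561
r = 6561^(1/8)
= ±3; taking r > 0 gives r = 3

r = 3


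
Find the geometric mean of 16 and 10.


GM = √(16×10) = √160 = 12.6491

GM = 12.6491


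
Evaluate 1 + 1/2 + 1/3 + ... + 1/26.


H_26 = 1/1 + 1/2 + 1/3 + ... + 1/26
= 34395742267/8923714800
≈ 3.8544

H_26 = 34395742267/8923714800 ≈ 3.8544


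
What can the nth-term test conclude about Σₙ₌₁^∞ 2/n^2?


lim(n→∞) 2/n^2 = 0
lim aₙ = 0 → nth-term test is INCONCLUSIVE
(Need other tests; this is actually a convergent p-series with p=2 > 1)

Inconclusive (lim aₙ = 0; need another test)


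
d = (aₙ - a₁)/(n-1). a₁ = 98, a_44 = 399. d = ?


d = (aₙ - a₁)/(n-1)
= (399 - 98)/(44-1)
= 301/43 = 7

d = 7


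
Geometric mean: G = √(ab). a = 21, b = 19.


GM = √(21×19) = √399 = 19.975

GM = 19.975


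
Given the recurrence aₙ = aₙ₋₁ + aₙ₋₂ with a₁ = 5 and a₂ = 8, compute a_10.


Computing iteratively: 5, 8, 13, 21, 34, 55, 89, 144, 233, 377
a_10 = 377

a_10 = 377


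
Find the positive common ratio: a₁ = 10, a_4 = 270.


r^(n-1) = aₙ/a₁
r^3 = 270/10 = 27
r = 27^(1/3)
= 3

r = 3


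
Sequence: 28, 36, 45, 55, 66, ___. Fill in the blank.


Pattern: triangular numbers: n(n+1)/2
Terms: 28, 36, 45, 55, 66
Next term = 78

Next term = 78


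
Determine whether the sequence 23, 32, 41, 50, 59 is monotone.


Differences: 9, 9, 9, 9
All differences > 0 → strictly INCREASING

Monotonically increasing


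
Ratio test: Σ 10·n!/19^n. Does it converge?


aₙ = 10·n!/19^n
a_{n+1}/aₙ = (n+1)!/19^(n+1) × 19^n/n!  (constant 10 cancels)
= (n+1)/19
L = lim(n→∞) (n+1)/19 = ∞
L > 1 → series DIVERGES

Diverges (ratio test: L = ∞ > 1)


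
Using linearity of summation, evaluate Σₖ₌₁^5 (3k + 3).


Σ(3k+3) = 3·Σk + 3·n
= 3·15 + 3·5
= 45 + 15 = 60

Σ = 60


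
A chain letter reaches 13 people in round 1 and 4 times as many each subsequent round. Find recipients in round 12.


aₙ = a₁·r^(n-1)
= 13×4^11
= 13×4194304
= 54525952

a_12 = 54525952


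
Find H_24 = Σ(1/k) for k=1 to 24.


H_24 = 1/1 + 1/2 + 1/3 + ... + 1/24
= 1347822955/356948592
≈ 3.776

H_24 = 1347822955/356948592 ≈ 3.776


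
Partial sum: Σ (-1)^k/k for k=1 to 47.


S = -1 + 1/2 - 1/3 + 1/4 - 1/5 + 1/6 - 1/7 + 1/8 ± ...
= -0.7037
(Full series converges to -ln(2) ≈ -0.6931)

S_47 = -0.7037


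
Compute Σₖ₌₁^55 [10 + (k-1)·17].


aₙ = 10 + (55-1)×17 = 928
Sₙ = n(a₁+aₙ)/2 = 55×(10+928)/2
= 55×938/2 = 25795

S_55 = 25795


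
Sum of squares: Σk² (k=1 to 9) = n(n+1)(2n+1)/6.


n = 9
n(n+1)(2n+1)/6 = 9×10×19/6
= 1710/6 = 285

Σk² = 285


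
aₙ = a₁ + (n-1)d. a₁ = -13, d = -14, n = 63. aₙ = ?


aₙ = a₁ + (n-1)d
= -13 + (63-1)×-14
= -13 - 868
= -881

a_63 = -881


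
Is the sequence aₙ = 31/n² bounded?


a₁ = 31, a₂ = 31/4, a₃ = 31/9, ...
0 < aₙ ≤ 31 for all n ≥ 1
The sequence IS bounded

Bounded (0 < aₙ ≤ 31)


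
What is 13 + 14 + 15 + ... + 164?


Σₖ₌13^164 k = Σₖ₌₁^164 k − Σₖ₌₁^12 k
= 164·165/2 − 12·13/2
= 13530 − 78 = 13452

Σk = 13452


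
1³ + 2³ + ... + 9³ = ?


n(n+1)/2 = 9×10/2 = 45
Σk³ = 45² = 2025

Σk³ = 2025


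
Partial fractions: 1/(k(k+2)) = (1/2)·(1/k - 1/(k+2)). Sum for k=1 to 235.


1/(k(k+2)) = (1/2)·(1/k - 1/(k+2)) (partial fractions)
Telescoping: Σ = (1/2)·(1 + 1/2 - 1/236 - 1/237) = 83425/111864

Sum = 83425/111864


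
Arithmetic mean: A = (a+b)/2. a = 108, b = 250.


AM = (108 + 250)/2 = 358/2 = 179

AM = 179


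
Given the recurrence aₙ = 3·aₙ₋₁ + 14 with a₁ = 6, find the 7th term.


Computing step by step:
a_1 = 6
a_2 = 32
a_3 = 110
a_4 = 344
a_5 = 1046
a_6 = 3152
a_7 = 9470


a_7 = 9470


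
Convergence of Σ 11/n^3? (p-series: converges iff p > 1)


p-series test: Σ c/n^p converges if p > 1, diverges if p ≤ 1 (constant c > 0 doesn't affect convergence).
p = 3
3 > 1 → CONVERGES

Converges (p = 3 > 1)


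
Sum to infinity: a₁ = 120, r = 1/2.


S∞ = a₁/(1-r) = 120/(1 - 1/2)
= 120/(1/2)
= 240

S∞ = 240


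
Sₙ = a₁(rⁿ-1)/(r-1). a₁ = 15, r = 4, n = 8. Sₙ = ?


Sₙ = 15×(4^8 - 1)/(4 - 1)
= 15×(65536 - 1)/3
= 15×65535/3
= 327675

S_8 = 327675


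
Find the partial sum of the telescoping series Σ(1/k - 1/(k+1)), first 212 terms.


Telescoping: adjacent terms cancel.
= 1/1 - 1/213
= 1 - 1/213 = 212/213

Sum = 212/213


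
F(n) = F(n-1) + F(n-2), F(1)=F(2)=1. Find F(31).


Fibonacci sequence: 1, 1, 2, 3, 5, 8, 13, 21, 34, 55, 89, ...
F(31) = 1346269

F(31) = 1346269


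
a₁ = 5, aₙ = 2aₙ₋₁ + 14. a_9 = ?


Computing step by step:
a_1 = 5
a_2 = 24
a_3 = 62
a_4 = 138
a_5 = 290
a_6 = 594
a_7 = 1202
a_8 = 2418
a_9 = 4850


a_9 = 4850


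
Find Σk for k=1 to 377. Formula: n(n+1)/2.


n(n+1)/2 = 377×378/2 = 142506/2 = 71253

Σk = 71253


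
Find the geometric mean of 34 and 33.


GM = √(34×33) = √1122 = 33.4963

GM = 33.4963


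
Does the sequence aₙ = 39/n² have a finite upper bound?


a₁ = 39, a₂ = 39/4, a₃ = 39/9, ...
0 < aₙ ≤ 39 for all n ≥ 1
The sequence IS bounded

Bounded (0 < aₙ ≤ 39)


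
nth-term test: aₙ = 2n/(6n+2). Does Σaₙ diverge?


lim(n→∞) 2n/(6n+2) = 2/6 = 1/3  (divide numerator and denominator by n)
lim aₙ = 1/3 ≠ 0 → series DIVERGES

Diverges (lim aₙ = 1/3 ≠ 0)


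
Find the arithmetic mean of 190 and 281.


AM = (190 + 281)/2 = 471/2 = 235.5

AM = 235.5


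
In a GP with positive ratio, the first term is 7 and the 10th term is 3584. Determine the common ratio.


r^(n-1) = aₙ/a₁
r^9 = 3584/7 = 512
r = 512^(1/9)
= 2

r = 2


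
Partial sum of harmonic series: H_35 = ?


H_35 = 1/1 + 1/2 + 1/3 + ... + 1/35
= 54437269998109/13127595717600
≈ 4.1468

H_35 = 54437269998109/13127595717600 ≈ 4.1468


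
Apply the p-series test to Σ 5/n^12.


p-series test: Σ c/n^p converges if p > 1, diverges if p ≤ 1 (constant c > 0 doesn't affect convergence).
p = 12
12 > 1 → CONVERGES

Converges (p = 12 > 1)


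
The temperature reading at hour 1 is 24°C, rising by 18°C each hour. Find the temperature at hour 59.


aₙ = a₁ + (n-1)d
= 24 + (59-1)×18
= 24 + 1044
= 1068

a_59 = 1068


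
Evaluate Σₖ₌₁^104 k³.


n(n+1)/2 = 104×105/2 = 5460
Σk³ = 5460² = 29811600

Σk³ = 29811600


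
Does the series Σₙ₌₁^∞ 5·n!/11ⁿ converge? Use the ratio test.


aₙ = 5·n!/11^n
a_{n+1}/aₙ = (n+1)!/11^(n+1) × 11^n/n!  (constant 5 cancels)
= (n+1)/11
L = lim(n→∞) (n+1)/11 = ∞
L > 1 → series DIVERGES

Diverges (ratio test: L = ∞ > 1)


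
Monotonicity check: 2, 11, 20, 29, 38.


Differences: 9, 9, 9, 9
All differences > 0 → strictly INCREASING

Monotonically increasing


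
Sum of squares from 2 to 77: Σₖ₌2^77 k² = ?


Σₖ₌2^77 k² = Σₖ₌₁^77 k² − Σₖ₌₁^1 k²
= 77·78·155/6 − 1·2·3/6
= 155155 − 1 = 155154

Σk² = 155154


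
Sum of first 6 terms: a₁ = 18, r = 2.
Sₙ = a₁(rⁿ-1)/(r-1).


Sₙ = 18×(2^6 - 1)/(2 - 1)
= 18×(64 - 1)/1
= 18×63/1
= 1134

S_6 = 1134


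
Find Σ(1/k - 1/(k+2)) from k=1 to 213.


Telescoping with gap 2: two head and two tail terms survive.
= (1 + 1/2) - (1/214 + 1/215)
= 3/2 - 1/214 - 1/215 = 34293/23005

Sum = 34293/23005


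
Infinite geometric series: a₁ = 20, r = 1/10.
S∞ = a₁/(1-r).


S∞ = a₁/(1-r) = 20/(1 - 1/10)
= 20/(9/10)
= 200/9

S∞ = 200/9


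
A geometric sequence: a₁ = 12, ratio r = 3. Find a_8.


aₙ = a₁·r^(n-1)
= 12×3^7
= 12×2187
= 26244

a_8 = 26244


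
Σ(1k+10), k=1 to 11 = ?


Σ(1k+10) = 1·Σk + 10·n
= 1·66 + 10·11
= 66 + 110 = 176

Σ = 176


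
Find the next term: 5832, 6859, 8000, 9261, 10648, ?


Pattern: perfect cubes: n³
Terms: 5832, 6859, 8000, 9261, 10648
Next term = 12167

Next term = 12167


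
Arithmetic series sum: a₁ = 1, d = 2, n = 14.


aₙ = 1 + (14-1)×2 = 27
Sₙ = n(a₁+aₙ)/2 = 14×(1+27)/2
= 14×28/2 = 196

S_14 = 196


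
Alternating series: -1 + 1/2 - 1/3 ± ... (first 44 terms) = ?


S = -1 + 1/2 - 1/3 + 1/4 - 1/5 + 1/6 - 1/7 + 1/8 ± ...
= -0.6819
(Full series converges to -ln(2) ≈ -0.6931)

S_44 = -0.6819


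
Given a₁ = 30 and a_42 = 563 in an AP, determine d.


d = (aₙ - a₁)/(n-1)
= (563 - 30)/(42-1)
= 533/41 = 13

d = 13


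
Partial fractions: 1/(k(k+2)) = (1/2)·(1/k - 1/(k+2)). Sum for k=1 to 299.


1/(k(k+2)) = (1/2)·(1/k - 1/(k+2)) (partial fractions)
Telescoping: Σ = (1/2)·(1 + 1/2 - 1/300 - 1/301) = 134849/180600

Sum = 134849/180600


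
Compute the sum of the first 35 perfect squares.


n = 35
n(n+1)(2n+1)/6 = 35×36×71/6
= 89460/6 = 14910

Σk² = 14910


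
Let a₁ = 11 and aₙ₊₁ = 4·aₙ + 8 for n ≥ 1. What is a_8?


Computing step by step:
a_1 = 11
a_2 = 52
a_3 = 216
a_4 = 872
a_5 = 3496
a_6 = 13992
a_7 = 55976
a_8 = 223912


a_8 = 223912


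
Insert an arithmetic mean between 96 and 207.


AM = (96 + 207)/2 = 303/2 = 151.5

AM = 151.5


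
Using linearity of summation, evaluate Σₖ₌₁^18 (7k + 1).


Σ(7k+1) = 7·Σk + 1·n
= 7·171 + 1·18
= 1197 + 18 = 1215

Σ = 1215


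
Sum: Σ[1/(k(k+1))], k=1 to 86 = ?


1/(k(k+1)) = 1/k - 1/(k+1) (partial fractions)
Telescoping: Σ = 1 - 1/87 = 86/87

Sum = 86/87


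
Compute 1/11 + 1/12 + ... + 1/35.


Σₖ₌11^35 1/k = 1/11 + 1/12 + 1/13 + ... + 1/35
= 2283851270047/1875370816800
≈ 1.2178

Sum = 2283851270047/1875370816800 ≈ 1.2178


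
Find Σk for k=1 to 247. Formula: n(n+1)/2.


n(n+1)/2 = 247×248/2 = 61256/2 = 30628

Σk = 30628


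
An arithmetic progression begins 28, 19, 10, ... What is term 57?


aₙ = a₁ + (n-1)d
= 28 + (57-1)×-9
= 28 - 504
= -476

a_57 = -476


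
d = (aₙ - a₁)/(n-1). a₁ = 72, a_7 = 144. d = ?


d = (aₙ - a₁)/(n-1)
= (144 - 72)/(7-1)
= 72/6 = 12

d = 12


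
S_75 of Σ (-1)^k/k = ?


S = -1 + 1/2 - 1/3 + 1/4 - 1/5 + 1/6 - 1/7 + 1/8 ± ...
= -0.6998
(Full series converges to -ln(2) ≈ -0.6931)

S_75 = -0.6998


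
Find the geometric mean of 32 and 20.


GM = √(32×20) = √640 = 25.2982

GM = 25.2982


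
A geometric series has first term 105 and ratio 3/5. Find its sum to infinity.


S∞ = a₁/(1-r) = 105/(1 - 3/5)
= 105/(2/5)
= 525/2

S∞ = 525/2
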